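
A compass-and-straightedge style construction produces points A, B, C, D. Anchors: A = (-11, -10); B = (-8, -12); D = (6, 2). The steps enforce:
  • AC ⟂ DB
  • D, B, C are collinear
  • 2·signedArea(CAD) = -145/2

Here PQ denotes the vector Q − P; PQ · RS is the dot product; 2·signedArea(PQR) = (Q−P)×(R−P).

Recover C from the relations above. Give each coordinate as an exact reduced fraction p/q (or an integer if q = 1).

C = (-17/2, -25/2)

1. C_x = -17/2  [D, B, C are collinear ∩ AC ⟂ DB]
2. C_y = -25/2  [D, B, C are collinear ∩ AC ⟂ DB]
   → C = (-17/2, -25/2)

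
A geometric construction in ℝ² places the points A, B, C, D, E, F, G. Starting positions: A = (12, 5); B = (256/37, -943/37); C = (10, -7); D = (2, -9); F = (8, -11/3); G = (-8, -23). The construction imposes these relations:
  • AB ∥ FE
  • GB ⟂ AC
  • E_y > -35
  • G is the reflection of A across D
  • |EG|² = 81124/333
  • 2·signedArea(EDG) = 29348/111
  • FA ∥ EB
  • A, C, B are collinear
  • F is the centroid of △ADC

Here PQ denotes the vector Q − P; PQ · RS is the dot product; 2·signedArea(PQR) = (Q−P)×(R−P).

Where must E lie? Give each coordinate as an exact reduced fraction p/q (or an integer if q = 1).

E = (108/37, -3791/111)

1. E_x = 108/37  [FA ∥ EB ∩ AB ∥ FE]
2. E_y = -3791/111  [FA ∥ EB ∩ AB ∥ FE]
   → E = (108/37, -3791/111)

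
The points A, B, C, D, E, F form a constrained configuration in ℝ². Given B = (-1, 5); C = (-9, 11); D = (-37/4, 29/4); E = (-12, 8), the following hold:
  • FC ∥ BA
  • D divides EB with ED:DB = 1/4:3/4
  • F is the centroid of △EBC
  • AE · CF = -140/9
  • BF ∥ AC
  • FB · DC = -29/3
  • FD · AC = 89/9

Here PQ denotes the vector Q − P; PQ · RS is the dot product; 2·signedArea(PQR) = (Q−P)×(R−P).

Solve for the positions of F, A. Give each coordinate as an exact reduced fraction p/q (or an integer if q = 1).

A = (-8/3, 8)
F = (-22/3, 8)

1. F_x = -22/3  [F is the centroid of △EBC]
2. F_y = 8  [F is the centroid of △EBC]
   → F = (-22/3, 8)
3. A_x = -8/3  [BF ∥ AC ∩ FC ∥ BA]
4. A_y = 8  [BF ∥ AC ∩ FC ∥ BA]
   → A = (-8/3, 8)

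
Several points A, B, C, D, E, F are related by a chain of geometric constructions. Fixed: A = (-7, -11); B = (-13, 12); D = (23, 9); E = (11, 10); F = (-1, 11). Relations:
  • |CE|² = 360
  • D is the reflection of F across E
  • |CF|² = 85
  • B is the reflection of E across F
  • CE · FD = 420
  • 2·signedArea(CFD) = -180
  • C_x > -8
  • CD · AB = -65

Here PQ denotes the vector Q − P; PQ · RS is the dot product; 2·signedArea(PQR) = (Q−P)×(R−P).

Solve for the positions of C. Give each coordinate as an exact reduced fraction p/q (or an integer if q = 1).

1. C_x = -7  [CD · AB = -65 ∩ CE · FD = 420]
2. C_y = 4  [CD · AB = -65 ∩ CE · FD = 420]
   → C = (-7, 4)

C = (-7, 4)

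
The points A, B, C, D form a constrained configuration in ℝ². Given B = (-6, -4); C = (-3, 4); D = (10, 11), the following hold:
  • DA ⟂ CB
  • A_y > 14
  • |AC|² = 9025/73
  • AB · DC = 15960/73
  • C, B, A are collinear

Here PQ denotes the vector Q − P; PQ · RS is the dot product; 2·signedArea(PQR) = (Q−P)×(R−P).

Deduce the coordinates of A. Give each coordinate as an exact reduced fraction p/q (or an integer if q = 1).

A = (66/73, 1052/73)

1. A_x = 66/73  [C, B, A are collinear ∩ DA ⟂ CB]
2. A_y = 1052/73  [C, B, A are collinear ∩ DA ⟂ CB]
   → A = (66/73, 1052/73)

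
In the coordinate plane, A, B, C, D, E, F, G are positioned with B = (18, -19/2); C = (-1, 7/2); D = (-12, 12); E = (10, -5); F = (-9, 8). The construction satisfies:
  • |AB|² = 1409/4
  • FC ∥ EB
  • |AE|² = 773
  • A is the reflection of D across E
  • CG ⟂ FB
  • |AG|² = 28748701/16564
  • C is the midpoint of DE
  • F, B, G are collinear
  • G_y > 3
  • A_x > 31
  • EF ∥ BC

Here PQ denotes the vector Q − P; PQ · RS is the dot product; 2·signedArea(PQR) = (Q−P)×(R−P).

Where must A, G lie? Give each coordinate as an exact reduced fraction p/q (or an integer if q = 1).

1. A_x = 32  [A is the reflection of D across E]
2. A_y = -22  [A is the reflection of D across E]
   → A = (32, -22)
3. G_x = -5436/4141  [F, B, G are collinear ∩ CG ⟂ FB]
4. G_y = 24991/8282  [F, B, G are collinear ∩ CG ⟂ FB]
   → G = (-5436/4141, 24991/8282)

A = (32, -22)
G = (-5436/4141, 24991/8282)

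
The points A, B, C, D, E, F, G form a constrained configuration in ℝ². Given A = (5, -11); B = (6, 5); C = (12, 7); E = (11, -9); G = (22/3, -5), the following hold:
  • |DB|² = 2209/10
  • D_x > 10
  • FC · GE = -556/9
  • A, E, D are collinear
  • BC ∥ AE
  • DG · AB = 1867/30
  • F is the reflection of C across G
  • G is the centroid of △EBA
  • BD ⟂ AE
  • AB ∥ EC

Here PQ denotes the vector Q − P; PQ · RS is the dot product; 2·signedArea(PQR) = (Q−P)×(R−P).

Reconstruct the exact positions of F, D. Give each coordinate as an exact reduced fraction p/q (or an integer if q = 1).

D = (107/10, -91/10)
F = (8/3, -17)

1. F_x = 8/3  [F is the reflection of C across G]
2. F_y = -17  [F is the reflection of C across G]
   → F = (8/3, -17)
3. D_x = 107/10  [A, E, D are collinear ∩ BD ⟂ AE]
4. D_y = -91/10  [A, E, D are collinear ∩ BD ⟂ AE]
   → D = (107/10, -91/10)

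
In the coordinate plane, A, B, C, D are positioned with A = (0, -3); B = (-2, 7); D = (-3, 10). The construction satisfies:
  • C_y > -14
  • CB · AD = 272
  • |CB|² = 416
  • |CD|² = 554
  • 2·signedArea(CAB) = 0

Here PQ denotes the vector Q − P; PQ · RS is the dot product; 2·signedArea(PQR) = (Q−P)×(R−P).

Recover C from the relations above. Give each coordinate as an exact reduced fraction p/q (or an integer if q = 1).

1. C_x = 2  [2·signedArea(CAB) = 0 ∩ CB · AD = 272]
2. C_y = -13  [2·signedArea(CAB) = 0 ∩ CB · AD = 272]
   → C = (2, -13)

C = (2, -13)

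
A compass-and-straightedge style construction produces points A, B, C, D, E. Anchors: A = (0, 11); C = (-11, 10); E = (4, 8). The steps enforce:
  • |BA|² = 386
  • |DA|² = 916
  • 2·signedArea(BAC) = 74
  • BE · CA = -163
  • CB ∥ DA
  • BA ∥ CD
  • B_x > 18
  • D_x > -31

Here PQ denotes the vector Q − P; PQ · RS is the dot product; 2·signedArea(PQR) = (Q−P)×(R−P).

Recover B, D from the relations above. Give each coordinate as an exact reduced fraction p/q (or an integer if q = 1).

1. B_x = 19  [BE · CA = -163 ∩ 2·signedArea(BAC) = 74]
2. B_y = 6  [BE · CA = -163 ∩ 2·signedArea(BAC) = 74]
   → B = (19, 6)
3. D_x = -30  [CB ∥ DA ∩ BA ∥ CD]
4. D_y = 15  [CB ∥ DA ∩ BA ∥ CD]
   → D = (-30, 15)

B = (19, 6)
D = (-30, 15)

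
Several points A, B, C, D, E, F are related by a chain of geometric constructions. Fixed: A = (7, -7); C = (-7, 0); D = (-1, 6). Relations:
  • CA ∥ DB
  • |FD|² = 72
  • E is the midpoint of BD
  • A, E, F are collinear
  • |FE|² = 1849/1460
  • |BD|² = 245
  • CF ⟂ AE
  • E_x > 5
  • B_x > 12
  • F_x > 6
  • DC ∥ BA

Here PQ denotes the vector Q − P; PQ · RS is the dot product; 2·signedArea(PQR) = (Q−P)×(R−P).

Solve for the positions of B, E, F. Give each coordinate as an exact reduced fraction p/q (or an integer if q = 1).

1. B_x = 13  [DC ∥ BA ∩ CA ∥ DB]
2. B_y = -1  [DC ∥ BA ∩ CA ∥ DB]
   → B = (13, -1)
3. E_x = 6  [E is the midpoint of BD]
4. E_y = 5/2  [E is the midpoint of BD]
   → E = (6, 5/2)
5. F_x = 2233/365  [A, E, F are collinear ∩ CF ⟂ AE]
6. F_y = 504/365  [A, E, F are collinear ∩ CF ⟂ AE]
   → F = (2233/365, 504/365)

B = (13, -1)
E = (6, 5/2)
F = (2233/365, 504/365)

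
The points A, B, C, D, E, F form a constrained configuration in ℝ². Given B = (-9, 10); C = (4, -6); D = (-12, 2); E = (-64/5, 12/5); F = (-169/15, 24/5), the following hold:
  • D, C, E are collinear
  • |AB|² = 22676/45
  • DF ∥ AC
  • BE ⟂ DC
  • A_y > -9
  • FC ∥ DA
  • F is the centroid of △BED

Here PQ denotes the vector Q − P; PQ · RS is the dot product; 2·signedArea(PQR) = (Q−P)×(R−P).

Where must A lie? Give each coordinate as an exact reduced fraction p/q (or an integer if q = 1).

1. A_x = 49/15  [DF ∥ AC ∩ FC ∥ DA]
2. A_y = -44/5  [DF ∥ AC ∩ FC ∥ DA]
   → A = (49/15, -44/5)

A = (49/15, -44/5)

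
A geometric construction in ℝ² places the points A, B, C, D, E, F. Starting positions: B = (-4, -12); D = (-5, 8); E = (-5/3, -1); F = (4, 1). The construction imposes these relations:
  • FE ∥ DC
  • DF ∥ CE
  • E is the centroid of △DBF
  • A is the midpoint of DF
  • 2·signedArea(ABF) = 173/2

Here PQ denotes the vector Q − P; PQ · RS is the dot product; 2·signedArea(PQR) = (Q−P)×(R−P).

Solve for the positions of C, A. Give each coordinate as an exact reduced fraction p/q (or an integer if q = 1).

A = (-1/2, 9/2)
C = (-32/3, 6)

1. C_x = -32/3  [DF ∥ CE ∩ FE ∥ DC]
2. C_y = 6  [DF ∥ CE ∩ FE ∥ DC]
   → C = (-32/3, 6)
3. A_x = -1/2  [A is the midpoint of DF]
4. A_y = 9/2  [A is the midpoint of DF]
   → A = (-1/2, 9/2)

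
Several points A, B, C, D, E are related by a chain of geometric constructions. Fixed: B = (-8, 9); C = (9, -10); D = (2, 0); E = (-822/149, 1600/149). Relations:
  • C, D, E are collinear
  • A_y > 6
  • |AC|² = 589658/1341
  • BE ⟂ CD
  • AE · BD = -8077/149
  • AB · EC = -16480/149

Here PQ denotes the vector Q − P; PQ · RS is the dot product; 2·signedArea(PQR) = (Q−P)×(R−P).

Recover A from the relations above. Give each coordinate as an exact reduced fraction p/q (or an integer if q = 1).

A = (-572/149, 2941/447)

1. A_x = -572/149  [AB · EC = -16480/149 ∩ AE · BD = -8077/149]
2. A_y = 2941/447  [AB · EC = -16480/149 ∩ AE · BD = -8077/149]
   → A = (-572/149, 2941/447)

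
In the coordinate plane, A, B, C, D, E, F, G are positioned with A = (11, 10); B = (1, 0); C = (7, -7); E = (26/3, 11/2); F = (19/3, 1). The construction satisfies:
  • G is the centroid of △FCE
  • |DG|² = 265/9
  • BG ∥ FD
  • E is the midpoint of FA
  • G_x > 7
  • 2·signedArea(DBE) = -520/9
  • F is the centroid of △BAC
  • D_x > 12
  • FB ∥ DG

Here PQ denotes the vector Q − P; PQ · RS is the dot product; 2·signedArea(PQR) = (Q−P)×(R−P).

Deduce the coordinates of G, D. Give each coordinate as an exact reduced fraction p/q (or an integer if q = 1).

D = (38/3, 5/6)
G = (22/3, -1/6)

1. G_x = 22/3  [G is the centroid of △FCE]
2. G_y = -1/6  [G is the centroid of △FCE]
   → G = (22/3, -1/6)
3. D_x = 38/3  [FB ∥ DG ∩ BG ∥ FD]
4. D_y = 5/6  [FB ∥ DG ∩ BG ∥ FD]
   → D = (38/3, 5/6)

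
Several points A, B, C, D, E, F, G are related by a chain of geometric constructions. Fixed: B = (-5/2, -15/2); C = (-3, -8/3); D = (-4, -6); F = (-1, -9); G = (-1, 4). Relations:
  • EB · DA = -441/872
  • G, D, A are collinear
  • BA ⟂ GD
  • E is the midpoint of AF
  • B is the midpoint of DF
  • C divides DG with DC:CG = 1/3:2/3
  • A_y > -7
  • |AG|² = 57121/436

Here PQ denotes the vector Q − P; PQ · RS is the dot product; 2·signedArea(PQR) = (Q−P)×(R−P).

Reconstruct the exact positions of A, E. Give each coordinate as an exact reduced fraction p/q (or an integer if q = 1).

1. A_x = -935/218  [G, D, A are collinear ∩ BA ⟂ GD]
2. A_y = -759/109  [G, D, A are collinear ∩ BA ⟂ GD]
   → A = (-935/218, -759/109)
3. E_x = -1153/436  [E is the midpoint of AF]
4. E_y = -870/109  [E is the midpoint of AF]
   → E = (-1153/436, -870/109)

A = (-935/218, -759/109)
E = (-1153/436, -870/109)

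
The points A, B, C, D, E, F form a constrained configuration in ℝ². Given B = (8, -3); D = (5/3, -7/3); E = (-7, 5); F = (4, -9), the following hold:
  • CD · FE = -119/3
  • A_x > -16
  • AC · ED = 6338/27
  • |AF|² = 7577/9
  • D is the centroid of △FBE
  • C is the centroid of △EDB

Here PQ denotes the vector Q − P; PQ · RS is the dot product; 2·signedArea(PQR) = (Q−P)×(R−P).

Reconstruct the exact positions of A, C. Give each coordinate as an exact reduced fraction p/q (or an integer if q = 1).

A = (-47/3, 37/3)
C = (8/9, -1/9)

1. C_x = 8/9  [C is the centroid of △EDB]
2. C_y = -1/9  [C is the centroid of △EDB]
   → C = (8/9, -1/9)
3. A_x = -47/3  [line -26/3·x + 22/3·y + -2036/9 = 0 ∩ |AF|² = 7577/9]
4. A_y = 37/3  [line -26/3·x + 22/3·y + -2036/9 = 0 ∩ |AF|² = 7577/9]
   → A = (-47/3, 37/3)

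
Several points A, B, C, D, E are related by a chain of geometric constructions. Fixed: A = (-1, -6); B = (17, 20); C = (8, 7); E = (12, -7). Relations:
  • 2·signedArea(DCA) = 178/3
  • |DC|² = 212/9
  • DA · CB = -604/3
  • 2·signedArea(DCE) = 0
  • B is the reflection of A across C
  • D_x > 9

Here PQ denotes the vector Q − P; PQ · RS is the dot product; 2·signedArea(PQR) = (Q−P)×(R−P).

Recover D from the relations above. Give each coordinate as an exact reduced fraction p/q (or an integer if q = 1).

1. D_x = 28/3  [2·signedArea(DCE) = 0 ∩ DA · CB = -604/3]
2. D_y = 7/3  [2·signedArea(DCE) = 0 ∩ DA · CB = -604/3]
   → D = (28/3, 7/3)

D = (28/3, 7/3)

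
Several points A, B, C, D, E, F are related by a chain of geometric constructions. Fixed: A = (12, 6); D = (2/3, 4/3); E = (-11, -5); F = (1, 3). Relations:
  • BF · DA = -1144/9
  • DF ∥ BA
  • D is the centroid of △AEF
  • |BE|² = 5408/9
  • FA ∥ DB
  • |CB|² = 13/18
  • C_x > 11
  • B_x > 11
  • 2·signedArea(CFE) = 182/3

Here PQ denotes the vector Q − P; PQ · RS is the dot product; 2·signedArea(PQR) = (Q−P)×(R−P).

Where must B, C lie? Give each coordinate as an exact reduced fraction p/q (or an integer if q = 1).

B = (35/3, 13/3)
C = (71/6, 31/6)

1. B_x = 35/3  [DF ∥ BA ∩ FA ∥ DB]
2. B_y = 13/3  [DF ∥ BA ∩ FA ∥ DB]
   → B = (35/3, 13/3)
3. C_x = 71/6  [line 8·x + -12·y + -98/3 = 0 ∩ |CB|² = 13/18]
4. C_y = 31/6  [line 8·x + -12·y + -98/3 = 0 ∩ |CB|² = 13/18]
   → C = (71/6, 31/6)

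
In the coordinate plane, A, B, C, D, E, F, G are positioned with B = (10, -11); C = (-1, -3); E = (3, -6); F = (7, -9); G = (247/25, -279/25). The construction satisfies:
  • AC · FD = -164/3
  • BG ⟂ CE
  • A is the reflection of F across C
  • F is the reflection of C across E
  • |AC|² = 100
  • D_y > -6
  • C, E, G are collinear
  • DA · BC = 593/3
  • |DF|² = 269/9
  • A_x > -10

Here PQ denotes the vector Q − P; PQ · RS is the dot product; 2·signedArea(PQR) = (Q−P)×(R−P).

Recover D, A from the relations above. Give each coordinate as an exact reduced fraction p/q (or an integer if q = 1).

A = (-9, 3)
D = (8/3, -17/3)

1. A_x = -9  [A is the reflection of F across C]
2. A_y = 3  [A is the reflection of F across C]
   → A = (-9, 3)
3. D_x = 8/3  [DA · BC = 593/3 ∩ AC · FD = -164/3]
4. D_y = -17/3  [DA · BC = 593/3 ∩ AC · FD = -164/3]
   → D = (8/3, -17/3)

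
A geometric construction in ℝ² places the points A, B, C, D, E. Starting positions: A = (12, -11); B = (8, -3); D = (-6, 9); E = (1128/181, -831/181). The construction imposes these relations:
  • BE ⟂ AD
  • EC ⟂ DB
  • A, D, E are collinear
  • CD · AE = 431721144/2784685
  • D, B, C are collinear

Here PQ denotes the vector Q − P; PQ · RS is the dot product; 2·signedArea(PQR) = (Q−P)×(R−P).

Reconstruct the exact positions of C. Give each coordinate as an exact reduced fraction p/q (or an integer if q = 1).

C = (119496/15385, -43083/15385)

1. C_x = 119496/15385  [D, B, C are collinear ∩ EC ⟂ DB]
2. C_y = -43083/15385  [D, B, C are collinear ∩ EC ⟂ DB]
   → C = (119496/15385, -43083/15385)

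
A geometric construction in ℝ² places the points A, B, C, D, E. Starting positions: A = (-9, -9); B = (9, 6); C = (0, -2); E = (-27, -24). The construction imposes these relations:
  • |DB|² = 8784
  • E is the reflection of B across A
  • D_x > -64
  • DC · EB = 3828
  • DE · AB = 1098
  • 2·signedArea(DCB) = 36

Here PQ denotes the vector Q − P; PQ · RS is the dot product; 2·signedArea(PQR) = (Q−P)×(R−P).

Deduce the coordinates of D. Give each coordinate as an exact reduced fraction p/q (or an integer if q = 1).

1. D_x = -63  [DE · AB = 1098 ∩ 2·signedArea(DCB) = 36]
2. D_y = -54  [DE · AB = 1098 ∩ 2·signedArea(DCB) = 36]
   → D = (-63, -54)

D = (-63, -54)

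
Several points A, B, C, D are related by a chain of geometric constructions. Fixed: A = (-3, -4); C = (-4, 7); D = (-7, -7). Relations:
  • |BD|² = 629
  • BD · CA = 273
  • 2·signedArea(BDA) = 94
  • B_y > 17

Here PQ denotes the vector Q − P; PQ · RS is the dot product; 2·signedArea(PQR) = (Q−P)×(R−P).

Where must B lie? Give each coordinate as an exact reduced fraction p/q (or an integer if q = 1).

B = (-5, 18)

1. B_x = -5  [2·signedArea(BDA) = 94 ∩ BD · CA = 273]
2. B_y = 18  [2·signedArea(BDA) = 94 ∩ BD · CA = 273]
   → B = (-5, 18)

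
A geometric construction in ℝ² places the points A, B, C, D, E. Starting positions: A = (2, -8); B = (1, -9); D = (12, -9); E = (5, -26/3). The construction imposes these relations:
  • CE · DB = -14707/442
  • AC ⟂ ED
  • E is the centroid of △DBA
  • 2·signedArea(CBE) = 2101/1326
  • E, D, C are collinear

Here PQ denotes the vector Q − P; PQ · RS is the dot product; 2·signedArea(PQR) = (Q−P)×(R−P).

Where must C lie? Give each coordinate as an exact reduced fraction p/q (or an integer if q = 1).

C = (873/442, -3767/442)

1. C_x = 873/442  [E, D, C are collinear ∩ AC ⟂ ED]
2. C_y = -3767/442  [E, D, C are collinear ∩ AC ⟂ ED]
   → C = (873/442, -3767/442)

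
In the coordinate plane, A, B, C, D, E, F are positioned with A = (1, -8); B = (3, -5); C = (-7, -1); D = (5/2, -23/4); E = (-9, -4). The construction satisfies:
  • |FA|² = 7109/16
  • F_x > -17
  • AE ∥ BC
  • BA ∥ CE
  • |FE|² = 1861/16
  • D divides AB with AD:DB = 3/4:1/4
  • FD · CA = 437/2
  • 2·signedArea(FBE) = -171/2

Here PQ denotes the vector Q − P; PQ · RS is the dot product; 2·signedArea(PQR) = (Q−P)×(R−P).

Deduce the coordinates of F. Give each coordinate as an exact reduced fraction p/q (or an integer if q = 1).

F = (-33/2, 15/4)

1. F_x = -33/2  [FD · CA = 437/2 ∩ 2·signedArea(FBE) = -171/2]
2. F_y = 15/4  [FD · CA = 437/2 ∩ 2·signedArea(FBE) = -171/2]
   → F = (-33/2, 15/4)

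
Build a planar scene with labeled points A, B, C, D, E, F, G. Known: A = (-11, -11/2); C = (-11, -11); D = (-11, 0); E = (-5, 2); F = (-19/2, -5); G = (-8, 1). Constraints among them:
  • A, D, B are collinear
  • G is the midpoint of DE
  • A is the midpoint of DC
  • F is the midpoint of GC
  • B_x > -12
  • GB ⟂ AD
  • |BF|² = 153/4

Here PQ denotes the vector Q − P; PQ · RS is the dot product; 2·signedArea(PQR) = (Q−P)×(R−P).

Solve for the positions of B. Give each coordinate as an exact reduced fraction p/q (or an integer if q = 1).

B = (-11, 1)

1. B_x = -11  [A, D, B are collinear ∩ GB ⟂ AD]
2. B_y = 1  [A, D, B are collinear ∩ GB ⟂ AD]
   → B = (-11, 1)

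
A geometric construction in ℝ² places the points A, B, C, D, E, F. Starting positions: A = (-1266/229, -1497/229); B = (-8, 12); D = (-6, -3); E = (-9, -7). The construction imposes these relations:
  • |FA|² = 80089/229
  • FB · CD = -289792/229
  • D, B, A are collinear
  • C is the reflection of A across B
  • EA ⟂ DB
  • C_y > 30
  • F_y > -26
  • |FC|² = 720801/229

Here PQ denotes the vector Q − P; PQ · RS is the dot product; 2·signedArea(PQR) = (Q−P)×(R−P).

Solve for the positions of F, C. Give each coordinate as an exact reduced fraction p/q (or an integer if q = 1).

C = (-2398/229, 6993/229)
F = (-700/229, -5742/229)

1. C_x = -2398/229  [C is the reflection of A across B]
2. C_y = 6993/229  [C is the reflection of A across B]
   → C = (-2398/229, 6993/229)
3. F_x = -700/229  [line -1024/229·x + 7680/229·y + 189440/229 = 0 ∩ |FC|² = 720801/229]
4. F_y = -5742/229  [line -1024/229·x + 7680/229·y + 189440/229 = 0 ∩ |FC|² = 720801/229]
   → F = (-700/229, -5742/229)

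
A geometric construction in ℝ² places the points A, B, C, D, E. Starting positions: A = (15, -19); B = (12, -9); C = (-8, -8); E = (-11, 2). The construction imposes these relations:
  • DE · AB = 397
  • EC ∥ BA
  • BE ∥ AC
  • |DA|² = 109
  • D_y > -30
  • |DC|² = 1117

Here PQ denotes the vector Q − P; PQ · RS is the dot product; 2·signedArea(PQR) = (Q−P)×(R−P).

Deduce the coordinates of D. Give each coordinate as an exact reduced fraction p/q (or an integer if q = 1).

D = (18, -29)

1. D_x = 18  [line 3·x + -10·y + -344 = 0 ∩ |DA|² = 109]
2. D_y = -29  [line 3·x + -10·y + -344 = 0 ∩ |DA|² = 109]
   → D = (18, -29)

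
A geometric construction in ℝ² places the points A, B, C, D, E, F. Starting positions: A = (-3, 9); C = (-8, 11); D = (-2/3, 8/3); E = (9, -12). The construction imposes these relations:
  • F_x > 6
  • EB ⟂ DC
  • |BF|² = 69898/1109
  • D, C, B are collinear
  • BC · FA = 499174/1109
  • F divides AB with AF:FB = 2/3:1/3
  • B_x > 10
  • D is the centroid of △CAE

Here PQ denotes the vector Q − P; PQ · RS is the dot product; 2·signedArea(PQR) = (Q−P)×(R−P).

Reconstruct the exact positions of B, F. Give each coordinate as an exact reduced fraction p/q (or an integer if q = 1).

1. B_x = 12006/1109  [D, C, B are collinear ∩ EB ⟂ DC]
2. B_y = -11526/1109  [D, C, B are collinear ∩ EB ⟂ DC]
   → B = (12006/1109, -11526/1109)
3. F_x = 6895/1109  [F divides AB with AF:FB = 2/3:1/3]
4. F_y = -4357/1109  [F divides AB with AF:FB = 2/3:1/3]
   → F = (6895/1109, -4357/1109)

B = (12006/1109, -11526/1109)
F = (6895/1109, -4357/1109)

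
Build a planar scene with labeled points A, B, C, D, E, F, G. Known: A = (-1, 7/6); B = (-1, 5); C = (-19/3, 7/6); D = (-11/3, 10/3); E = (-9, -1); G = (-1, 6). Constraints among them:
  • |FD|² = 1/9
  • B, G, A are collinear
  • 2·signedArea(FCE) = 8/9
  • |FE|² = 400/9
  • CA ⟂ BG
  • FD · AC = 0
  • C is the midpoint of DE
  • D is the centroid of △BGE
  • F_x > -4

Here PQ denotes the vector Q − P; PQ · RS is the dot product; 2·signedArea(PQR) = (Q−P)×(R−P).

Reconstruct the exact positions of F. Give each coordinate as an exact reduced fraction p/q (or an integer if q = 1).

1. F_x = -11/3  [FD · AC = 0 ∩ 2·signedArea(FCE) = 8/9]
2. F_y = 3  [FD · AC = 0 ∩ 2·signedArea(FCE) = 8/9]
   → F = (-11/3, 3)

F = (-11/3, 3)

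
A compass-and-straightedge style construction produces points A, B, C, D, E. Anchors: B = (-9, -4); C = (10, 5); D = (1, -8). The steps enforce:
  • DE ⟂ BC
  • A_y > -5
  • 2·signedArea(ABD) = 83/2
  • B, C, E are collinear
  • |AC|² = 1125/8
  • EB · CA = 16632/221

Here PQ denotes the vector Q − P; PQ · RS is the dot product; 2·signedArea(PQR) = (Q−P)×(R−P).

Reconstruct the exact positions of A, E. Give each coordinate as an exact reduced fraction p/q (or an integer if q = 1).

A = (13/4, -19/4)
E = (-526/221, -191/221)

1. A_x = 13/4  [line 4·x + 10·y + 69/2 = 0 ∩ |AC|² = 1125/8]
2. A_y = -19/4  [line 4·x + 10·y + 69/2 = 0 ∩ |AC|² = 1125/8]
   → A = (13/4, -19/4)
3. E_x = -526/221  [B, C, E are collinear ∩ DE ⟂ BC]
4. E_y = -191/221  [B, C, E are collinear ∩ DE ⟂ BC]
   → E = (-526/221, -191/221)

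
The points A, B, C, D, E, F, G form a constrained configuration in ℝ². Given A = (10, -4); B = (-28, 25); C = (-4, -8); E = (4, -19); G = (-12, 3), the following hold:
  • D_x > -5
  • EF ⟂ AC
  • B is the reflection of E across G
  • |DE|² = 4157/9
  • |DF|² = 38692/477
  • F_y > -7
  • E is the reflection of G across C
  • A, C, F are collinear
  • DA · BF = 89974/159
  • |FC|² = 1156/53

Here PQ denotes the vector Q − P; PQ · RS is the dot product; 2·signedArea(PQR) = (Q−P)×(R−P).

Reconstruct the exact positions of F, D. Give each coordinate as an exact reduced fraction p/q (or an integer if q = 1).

D = (-14/3, 2/3)
F = (26/53, -356/53)

1. F_x = 26/53  [A, C, F are collinear ∩ EF ⟂ AC]
2. F_y = -356/53  [A, C, F are collinear ∩ EF ⟂ AC]
   → F = (26/53, -356/53)
3. D_x = -14/3  [line -1510/53·x + 1681/53·y + -24502/159 = 0 ∩ |DE|² = 4157/9]
4. D_y = 2/3  [line -1510/53·x + 1681/53·y + -24502/159 = 0 ∩ |DE|² = 4157/9]
   → D = (-14/3, 2/3)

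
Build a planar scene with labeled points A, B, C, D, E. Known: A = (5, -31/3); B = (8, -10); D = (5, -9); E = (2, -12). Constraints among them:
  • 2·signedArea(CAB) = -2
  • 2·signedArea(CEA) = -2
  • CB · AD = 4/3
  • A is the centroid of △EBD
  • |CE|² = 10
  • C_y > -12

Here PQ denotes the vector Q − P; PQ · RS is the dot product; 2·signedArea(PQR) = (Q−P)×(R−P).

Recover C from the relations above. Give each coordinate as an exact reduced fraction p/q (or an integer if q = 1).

C = (5, -11)

1. C_x = 5  [2·signedArea(CEA) = -2 ∩ CB · AD = 4/3]
2. C_y = -11  [2·signedArea(CEA) = -2 ∩ CB · AD = 4/3]
   → C = (5, -11)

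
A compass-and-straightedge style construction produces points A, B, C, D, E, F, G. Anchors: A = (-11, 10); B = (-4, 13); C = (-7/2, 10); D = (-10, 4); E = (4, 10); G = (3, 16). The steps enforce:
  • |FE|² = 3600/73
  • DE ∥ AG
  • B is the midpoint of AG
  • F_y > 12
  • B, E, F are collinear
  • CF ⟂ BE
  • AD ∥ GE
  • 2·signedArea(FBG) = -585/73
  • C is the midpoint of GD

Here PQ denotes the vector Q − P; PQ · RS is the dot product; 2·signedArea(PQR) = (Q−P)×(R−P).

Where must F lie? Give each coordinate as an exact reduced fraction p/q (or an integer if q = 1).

F = (-188/73, 910/73)

1. F_x = -188/73  [B, E, F are collinear ∩ CF ⟂ BE]
2. F_y = 910/73  [B, E, F are collinear ∩ CF ⟂ BE]
   → F = (-188/73, 910/73)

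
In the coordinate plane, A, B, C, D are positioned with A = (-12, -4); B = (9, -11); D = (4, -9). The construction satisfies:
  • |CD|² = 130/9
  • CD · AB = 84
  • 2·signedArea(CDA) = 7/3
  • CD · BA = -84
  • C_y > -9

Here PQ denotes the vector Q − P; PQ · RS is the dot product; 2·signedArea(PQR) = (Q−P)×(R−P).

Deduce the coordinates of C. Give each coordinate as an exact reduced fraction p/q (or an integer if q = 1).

C = (1/3, -8)

1. C_x = 1/3  [2·signedArea(CDA) = 7/3 ∩ CD · AB = 84]
2. C_y = -8  [2·signedArea(CDA) = 7/3 ∩ CD · AB = 84]
   → C = (1/3, -8)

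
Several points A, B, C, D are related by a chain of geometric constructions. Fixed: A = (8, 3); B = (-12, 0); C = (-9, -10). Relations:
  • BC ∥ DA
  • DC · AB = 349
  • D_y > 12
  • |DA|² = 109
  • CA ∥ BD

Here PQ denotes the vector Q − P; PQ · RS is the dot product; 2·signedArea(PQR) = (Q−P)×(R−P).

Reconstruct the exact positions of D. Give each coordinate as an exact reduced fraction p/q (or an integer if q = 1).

1. D_x = 5  [BC ∥ DA ∩ CA ∥ BD]
2. D_y = 13  [BC ∥ DA ∩ CA ∥ BD]
   → D = (5, 13)

D = (5, 13)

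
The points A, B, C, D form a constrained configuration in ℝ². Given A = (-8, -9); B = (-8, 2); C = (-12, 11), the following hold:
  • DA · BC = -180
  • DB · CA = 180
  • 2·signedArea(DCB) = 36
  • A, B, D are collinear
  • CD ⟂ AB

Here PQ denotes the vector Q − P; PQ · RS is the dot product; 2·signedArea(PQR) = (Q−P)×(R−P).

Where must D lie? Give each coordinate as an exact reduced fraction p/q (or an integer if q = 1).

1. D_x = -8  [A, B, D are collinear ∩ CD ⟂ AB]
2. D_y = 11  [A, B, D are collinear ∩ CD ⟂ AB]
   → D = (-8, 11)

D = (-8, 11)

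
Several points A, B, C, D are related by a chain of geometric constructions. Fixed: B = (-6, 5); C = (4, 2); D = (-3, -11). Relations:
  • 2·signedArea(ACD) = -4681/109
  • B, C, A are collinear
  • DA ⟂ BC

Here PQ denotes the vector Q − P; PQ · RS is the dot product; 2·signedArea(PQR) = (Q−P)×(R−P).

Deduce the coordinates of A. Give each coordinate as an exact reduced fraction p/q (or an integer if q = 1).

1. A_x = 126/109  [B, C, A are collinear ∩ DA ⟂ BC]
2. A_y = 311/109  [B, C, A are collinear ∩ DA ⟂ BC]
   → A = (126/109, 311/109)

A = (126/109, 311/109)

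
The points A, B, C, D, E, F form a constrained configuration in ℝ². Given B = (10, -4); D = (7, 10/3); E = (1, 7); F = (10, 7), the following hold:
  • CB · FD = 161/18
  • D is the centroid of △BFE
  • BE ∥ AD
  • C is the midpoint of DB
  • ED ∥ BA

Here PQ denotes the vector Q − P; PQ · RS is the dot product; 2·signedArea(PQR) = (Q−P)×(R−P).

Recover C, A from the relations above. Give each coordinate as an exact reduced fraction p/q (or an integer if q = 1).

A = (16, -23/3)
C = (17/2, -1/3)

1. C_x = 17/2  [C is the midpoint of DB]
2. C_y = -1/3  [C is the midpoint of DB]
   → C = (17/2, -1/3)
3. A_x = 16  [BE ∥ AD ∩ ED ∥ BA]
4. A_y = -23/3  [BE ∥ AD ∩ ED ∥ BA]
   → A = (16, -23/3)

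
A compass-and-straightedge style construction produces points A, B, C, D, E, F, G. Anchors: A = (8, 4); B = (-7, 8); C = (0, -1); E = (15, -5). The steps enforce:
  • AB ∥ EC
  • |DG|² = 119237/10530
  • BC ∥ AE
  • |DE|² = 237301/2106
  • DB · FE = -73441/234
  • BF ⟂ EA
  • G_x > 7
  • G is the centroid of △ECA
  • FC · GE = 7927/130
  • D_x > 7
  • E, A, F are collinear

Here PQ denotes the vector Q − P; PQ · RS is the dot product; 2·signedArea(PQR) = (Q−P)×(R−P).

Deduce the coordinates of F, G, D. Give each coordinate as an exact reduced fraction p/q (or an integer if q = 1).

D = (8999/1170, 3157/1170)
F = (53/130, 1789/130)
G = (23/3, -2/3)

1. F_x = 53/130  [E, A, F are collinear ∩ BF ⟂ EA]
2. F_y = 1789/130  [E, A, F are collinear ∩ BF ⟂ EA]
   → F = (53/130, 1789/130)
3. G_x = 23/3  [G is the centroid of △ECA]
4. G_y = -2/3  [G is the centroid of △ECA]
   → G = (23/3, -2/3)
5. D_x = 8999/1170  [line -1897/130·x + 2439/130·y + 36043/585 = 0 ∩ |DG|² = 119237/10530]
6. D_y = 3157/1170  [line -1897/130·x + 2439/130·y + 36043/585 = 0 ∩ |DG|² = 119237/10530]
   → D = (8999/1170, 3157/1170)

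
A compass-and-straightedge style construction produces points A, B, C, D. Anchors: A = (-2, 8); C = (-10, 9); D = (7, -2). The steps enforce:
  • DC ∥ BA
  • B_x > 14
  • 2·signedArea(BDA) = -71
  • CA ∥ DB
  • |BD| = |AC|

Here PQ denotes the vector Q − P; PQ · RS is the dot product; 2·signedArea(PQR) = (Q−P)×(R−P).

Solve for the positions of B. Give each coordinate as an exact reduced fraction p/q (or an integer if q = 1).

B = (15, -3)

1. B_x = 15  [DC ∥ BA ∩ CA ∥ DB]
2. B_y = -3  [DC ∥ BA ∩ CA ∥ DB]
   → B = (15, -3)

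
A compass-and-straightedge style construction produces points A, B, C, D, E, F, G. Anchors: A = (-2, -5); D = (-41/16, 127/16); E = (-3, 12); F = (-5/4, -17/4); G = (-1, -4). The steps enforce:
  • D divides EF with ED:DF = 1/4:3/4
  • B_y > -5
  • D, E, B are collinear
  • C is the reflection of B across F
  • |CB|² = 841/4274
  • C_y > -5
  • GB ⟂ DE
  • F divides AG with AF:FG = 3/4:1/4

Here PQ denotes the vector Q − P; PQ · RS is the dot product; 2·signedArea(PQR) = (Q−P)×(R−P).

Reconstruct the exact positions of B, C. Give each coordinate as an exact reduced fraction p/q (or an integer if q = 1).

1. B_x = -2722/2137  [D, E, B are collinear ∩ GB ⟂ DE]
2. B_y = -8611/2137  [D, E, B are collinear ∩ GB ⟂ DE]
   → B = (-2722/2137, -8611/2137)
3. C_x = -5241/4274  [C is the reflection of B across F]
4. C_y = -19107/4274  [C is the reflection of B across F]
   → C = (-5241/4274, -19107/4274)

B = (-2722/2137, -8611/2137)
C = (-5241/4274, -19107/4274)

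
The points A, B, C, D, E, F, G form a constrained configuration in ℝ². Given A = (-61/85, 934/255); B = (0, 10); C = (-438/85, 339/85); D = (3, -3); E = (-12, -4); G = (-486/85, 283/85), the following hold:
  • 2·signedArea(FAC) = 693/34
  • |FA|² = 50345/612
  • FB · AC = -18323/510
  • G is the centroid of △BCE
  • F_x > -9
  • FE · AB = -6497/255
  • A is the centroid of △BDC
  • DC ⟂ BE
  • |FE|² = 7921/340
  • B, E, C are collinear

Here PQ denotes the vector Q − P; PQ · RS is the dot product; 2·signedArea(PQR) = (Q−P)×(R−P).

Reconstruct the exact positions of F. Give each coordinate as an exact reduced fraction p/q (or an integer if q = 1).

F = (-753/85, -57/170)

1. F_x = -753/85  [2·signedArea(FAC) = 693/34 ∩ FB · AC = -18323/510]
2. F_y = -57/170  [2·signedArea(FAC) = 693/34 ∩ FB · AC = -18323/510]
   → F = (-753/85, -57/170)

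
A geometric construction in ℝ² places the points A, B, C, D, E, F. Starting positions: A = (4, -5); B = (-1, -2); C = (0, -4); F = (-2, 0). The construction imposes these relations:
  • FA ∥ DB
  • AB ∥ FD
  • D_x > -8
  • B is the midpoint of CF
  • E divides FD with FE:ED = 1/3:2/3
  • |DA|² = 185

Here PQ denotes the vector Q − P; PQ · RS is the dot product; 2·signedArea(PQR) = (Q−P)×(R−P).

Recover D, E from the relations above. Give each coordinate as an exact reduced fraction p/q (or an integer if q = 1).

D = (-7, 3)
E = (-11/3, 1)

1. D_x = -7  [FA ∥ DB ∩ AB ∥ FD]
2. D_y = 3  [FA ∥ DB ∩ AB ∥ FD]
   → D = (-7, 3)
3. E_x = -11/3  [E divides FD with FE:ED = 1/3:2/3]
4. E_y = 1  [E divides FD with FE:ED = 1/3:2/3]
   → E = (-11/3, 1)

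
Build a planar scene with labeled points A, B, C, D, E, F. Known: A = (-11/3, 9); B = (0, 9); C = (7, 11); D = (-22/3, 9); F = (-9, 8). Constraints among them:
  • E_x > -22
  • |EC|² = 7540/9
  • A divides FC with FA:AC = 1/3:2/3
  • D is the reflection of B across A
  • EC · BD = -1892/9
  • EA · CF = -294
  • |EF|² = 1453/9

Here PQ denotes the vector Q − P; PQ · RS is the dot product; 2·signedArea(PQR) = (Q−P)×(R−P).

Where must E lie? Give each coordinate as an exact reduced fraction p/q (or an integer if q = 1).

E = (-65/3, 7)

1. E_x = -65/3  [EA · CF = -294 ∩ EC · BD = -1892/9]
2. E_y = 7  [EA · CF = -294 ∩ EC · BD = -1892/9]
   → E = (-65/3, 7)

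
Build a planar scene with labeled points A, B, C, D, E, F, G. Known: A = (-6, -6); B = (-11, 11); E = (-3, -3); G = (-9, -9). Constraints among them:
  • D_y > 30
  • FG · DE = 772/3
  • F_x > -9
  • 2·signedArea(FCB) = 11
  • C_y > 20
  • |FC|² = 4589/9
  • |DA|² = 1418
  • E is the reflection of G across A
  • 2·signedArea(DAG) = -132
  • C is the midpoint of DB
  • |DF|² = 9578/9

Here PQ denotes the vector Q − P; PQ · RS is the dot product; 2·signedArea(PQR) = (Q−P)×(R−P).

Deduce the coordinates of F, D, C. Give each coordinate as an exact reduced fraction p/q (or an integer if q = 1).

1. D_x = -13  [line 3·x + -3·y + 132 = 0 ∩ |DA|² = 1418]
2. D_y = 31  [line 3·x + -3·y + 132 = 0 ∩ |DA|² = 1418]
   → D = (-13, 31)
3. C_x = -12  [C is the midpoint of DB]
4. C_y = 21  [C is the midpoint of DB]
   → C = (-12, 21)
5. F_x = -26/3  [2·signedArea(FCB) = 11 ∩ FG · DE = 772/3]
6. F_y = -4/3  [2·signedArea(FCB) = 11 ∩ FG · DE = 772/3]
   → F = (-26/3, -4/3)

C = (-12, 21)
D = (-13, 31)
F = (-26/3, -4/3)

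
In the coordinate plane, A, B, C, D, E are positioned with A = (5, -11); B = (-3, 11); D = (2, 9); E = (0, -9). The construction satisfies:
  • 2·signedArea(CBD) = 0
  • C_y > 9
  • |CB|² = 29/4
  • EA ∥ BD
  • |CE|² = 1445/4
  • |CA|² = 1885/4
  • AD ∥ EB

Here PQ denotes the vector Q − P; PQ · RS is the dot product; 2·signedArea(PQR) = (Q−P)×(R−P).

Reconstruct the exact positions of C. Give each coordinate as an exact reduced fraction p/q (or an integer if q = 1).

1. C_x = -1/2  [line 2·x + 5·y + -49 = 0 ∩ |CE|² = 1445/4]
2. C_y = 10  [line 2·x + 5·y + -49 = 0 ∩ |CE|² = 1445/4]
   → C = (-1/2, 10)

C = (-1/2, 10)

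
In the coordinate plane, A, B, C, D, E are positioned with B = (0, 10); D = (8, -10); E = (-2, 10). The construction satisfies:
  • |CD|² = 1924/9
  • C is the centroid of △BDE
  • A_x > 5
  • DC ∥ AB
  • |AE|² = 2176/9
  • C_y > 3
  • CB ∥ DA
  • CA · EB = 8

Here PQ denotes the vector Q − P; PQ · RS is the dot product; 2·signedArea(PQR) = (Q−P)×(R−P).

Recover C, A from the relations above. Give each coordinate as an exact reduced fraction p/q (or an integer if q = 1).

1. C_x = 2  [C is the centroid of △BDE]
2. C_y = 10/3  [C is the centroid of △BDE]
   → C = (2, 10/3)
3. A_x = 6  [DC ∥ AB ∩ CB ∥ DA]
4. A_y = -10/3  [DC ∥ AB ∩ CB ∥ DA]
   → A = (6, -10/3)

A = (6, -10/3)
C = (2, 10/3)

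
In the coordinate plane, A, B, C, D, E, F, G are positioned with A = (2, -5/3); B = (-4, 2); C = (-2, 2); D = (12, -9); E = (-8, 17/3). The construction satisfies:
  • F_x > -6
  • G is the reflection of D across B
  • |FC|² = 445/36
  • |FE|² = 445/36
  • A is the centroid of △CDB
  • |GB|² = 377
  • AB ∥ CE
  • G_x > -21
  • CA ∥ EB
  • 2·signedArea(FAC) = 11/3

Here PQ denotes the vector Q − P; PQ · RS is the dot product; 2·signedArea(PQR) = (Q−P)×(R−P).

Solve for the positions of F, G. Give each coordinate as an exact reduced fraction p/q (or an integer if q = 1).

1. F_x = -5  [line -11/3·x + -4·y + -3 = 0 ∩ |FE|² = 445/36]
2. F_y = 23/6  [line -11/3·x + -4·y + -3 = 0 ∩ |FE|² = 445/36]
   → F = (-5, 23/6)
3. G_x = -20  [G is the reflection of D across B]
4. G_y = 13  [G is the reflection of D across B]
   → G = (-20, 13)

F = (-5, 23/6)
G = (-20, 13)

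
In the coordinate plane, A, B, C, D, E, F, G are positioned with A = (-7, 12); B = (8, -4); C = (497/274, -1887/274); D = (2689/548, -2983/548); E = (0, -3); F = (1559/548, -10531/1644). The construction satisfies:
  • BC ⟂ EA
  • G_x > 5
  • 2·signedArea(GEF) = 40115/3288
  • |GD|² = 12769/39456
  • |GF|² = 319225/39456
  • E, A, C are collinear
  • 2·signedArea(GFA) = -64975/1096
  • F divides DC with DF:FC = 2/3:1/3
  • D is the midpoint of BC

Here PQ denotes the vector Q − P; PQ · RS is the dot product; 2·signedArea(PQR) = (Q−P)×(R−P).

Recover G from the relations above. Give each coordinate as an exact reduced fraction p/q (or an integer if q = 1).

G = (5943/1096, -17107/3288)

1. G_x = 5943/1096  [2·signedArea(GFA) = -64975/1096 ∩ 2·signedArea(GEF) = 40115/3288]
2. G_y = -17107/3288  [2·signedArea(GFA) = -64975/1096 ∩ 2·signedArea(GEF) = 40115/3288]
   → G = (5943/1096, -17107/3288)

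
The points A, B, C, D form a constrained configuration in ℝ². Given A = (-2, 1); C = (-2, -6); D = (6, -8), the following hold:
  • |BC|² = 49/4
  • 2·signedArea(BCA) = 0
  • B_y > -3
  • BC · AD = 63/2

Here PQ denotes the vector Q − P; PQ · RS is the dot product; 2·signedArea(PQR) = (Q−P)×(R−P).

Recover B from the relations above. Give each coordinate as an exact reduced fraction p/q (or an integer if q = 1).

1. B_x = -2  [2·signedArea(BCA) = 0 ∩ BC · AD = 63/2]
2. B_y = -5/2  [2·signedArea(BCA) = 0 ∩ BC · AD = 63/2]
   → B = (-2, -5/2)

B = (-2, -5/2)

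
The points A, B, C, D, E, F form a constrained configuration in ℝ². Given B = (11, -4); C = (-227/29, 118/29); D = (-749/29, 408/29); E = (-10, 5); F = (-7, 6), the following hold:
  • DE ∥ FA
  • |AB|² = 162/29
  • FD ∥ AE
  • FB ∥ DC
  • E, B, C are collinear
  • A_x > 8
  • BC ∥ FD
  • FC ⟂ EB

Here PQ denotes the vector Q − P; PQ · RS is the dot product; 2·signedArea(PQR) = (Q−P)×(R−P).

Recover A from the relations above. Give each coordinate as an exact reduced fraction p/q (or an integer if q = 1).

1. A_x = 256/29  [FD ∥ AE ∩ DE ∥ FA]
2. A_y = -89/29  [FD ∥ AE ∩ DE ∥ FA]
   → A = (256/29, -89/29)

A = (256/29, -89/29)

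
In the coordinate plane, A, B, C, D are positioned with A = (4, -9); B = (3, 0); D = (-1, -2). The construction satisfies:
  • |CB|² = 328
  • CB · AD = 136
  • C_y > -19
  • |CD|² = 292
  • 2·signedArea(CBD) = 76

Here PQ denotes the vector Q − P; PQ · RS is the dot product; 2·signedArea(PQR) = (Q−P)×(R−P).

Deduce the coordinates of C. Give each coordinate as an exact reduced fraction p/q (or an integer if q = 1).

C = (5, -18)

1. C_x = 5  [2·signedArea(CBD) = 76 ∩ CB · AD = 136]
2. C_y = -18  [2·signedArea(CBD) = 76 ∩ CB · AD = 136]
   → C = (5, -18)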